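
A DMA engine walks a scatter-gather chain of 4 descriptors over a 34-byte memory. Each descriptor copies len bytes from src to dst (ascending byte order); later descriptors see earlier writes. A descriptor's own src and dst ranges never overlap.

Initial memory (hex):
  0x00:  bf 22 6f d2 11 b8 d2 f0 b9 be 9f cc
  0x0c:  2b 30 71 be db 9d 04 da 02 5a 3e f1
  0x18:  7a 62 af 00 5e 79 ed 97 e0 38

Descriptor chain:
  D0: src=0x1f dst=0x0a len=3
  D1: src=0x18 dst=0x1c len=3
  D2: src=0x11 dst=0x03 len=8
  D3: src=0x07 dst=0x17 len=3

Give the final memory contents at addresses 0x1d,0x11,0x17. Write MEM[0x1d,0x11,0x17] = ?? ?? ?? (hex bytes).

MEM[0x1d,0x11,0x17] = 62 9d 5a

[0] 0x1f->0x0a len=3 : 97 e0 38
[1] 0x18->0x1c len=3 : 7a 62 af
[2] 0x11->0x03 len=8 : 9d 04 da 02 5a 3e f1 7a
[3] 0x07->0x17 len=3 : 5a 3e f1
query mem[0x1d]=0x62, mem[0x11]=0x9d, mem[0x17]=0x5a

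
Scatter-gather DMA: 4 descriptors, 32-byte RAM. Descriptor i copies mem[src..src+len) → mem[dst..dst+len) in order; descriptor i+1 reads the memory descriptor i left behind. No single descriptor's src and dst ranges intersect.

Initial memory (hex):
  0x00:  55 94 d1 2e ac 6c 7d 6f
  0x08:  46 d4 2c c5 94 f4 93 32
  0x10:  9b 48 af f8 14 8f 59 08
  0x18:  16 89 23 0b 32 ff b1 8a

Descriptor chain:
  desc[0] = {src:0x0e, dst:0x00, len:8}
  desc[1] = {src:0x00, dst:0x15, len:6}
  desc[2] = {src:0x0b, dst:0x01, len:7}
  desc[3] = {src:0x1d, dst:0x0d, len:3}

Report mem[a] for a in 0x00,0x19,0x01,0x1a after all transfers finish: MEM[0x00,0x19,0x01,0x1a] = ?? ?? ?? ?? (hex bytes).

MEM[0x00,0x19,0x01,0x1a] = 93 af c5 f8

  after D0: wrote 8B at 0x00 = 93329b48aff8148f
  after D1: wrote 6B at 0x15 = 93329b48aff8
  after D2: wrote 7B at 0x01 = c594f493329b48
  after D3: wrote 3B at 0x0d = ffb18a
query mem[0x00]=0x93, mem[0x19]=0xaf, mem[0x01]=0xc5, mem[0x1a]=0xf8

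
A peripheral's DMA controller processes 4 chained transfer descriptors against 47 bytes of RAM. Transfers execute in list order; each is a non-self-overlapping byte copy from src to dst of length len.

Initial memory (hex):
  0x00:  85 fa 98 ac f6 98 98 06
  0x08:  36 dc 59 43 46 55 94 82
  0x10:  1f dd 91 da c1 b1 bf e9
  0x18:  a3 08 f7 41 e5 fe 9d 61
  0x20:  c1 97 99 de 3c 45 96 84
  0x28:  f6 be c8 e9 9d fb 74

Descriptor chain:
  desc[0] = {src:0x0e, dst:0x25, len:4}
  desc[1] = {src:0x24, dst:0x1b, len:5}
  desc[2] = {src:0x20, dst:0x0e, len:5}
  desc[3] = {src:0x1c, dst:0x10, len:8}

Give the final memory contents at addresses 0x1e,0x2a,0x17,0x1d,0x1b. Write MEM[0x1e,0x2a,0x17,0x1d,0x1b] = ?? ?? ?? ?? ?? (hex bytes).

MEM[0x1e,0x2a,0x17,0x1d,0x1b] = 1f c8 de 82 3c

D0: mem[0x25..0x28] <- [94 82 1f dd]
D1: mem[0x1b..0x1f] <- [3c 94 82 1f dd]
D2: mem[0x0e..0x12] <- [c1 97 99 de 3c]
D3: mem[0x10..0x17] <- [94 82 1f dd c1 97 99 de]
query mem[0x1e]=0x1f, mem[0x2a]=0xc8, mem[0x17]=0xde, mem[0x1d]=0x82, mem[0x1b]=0x3c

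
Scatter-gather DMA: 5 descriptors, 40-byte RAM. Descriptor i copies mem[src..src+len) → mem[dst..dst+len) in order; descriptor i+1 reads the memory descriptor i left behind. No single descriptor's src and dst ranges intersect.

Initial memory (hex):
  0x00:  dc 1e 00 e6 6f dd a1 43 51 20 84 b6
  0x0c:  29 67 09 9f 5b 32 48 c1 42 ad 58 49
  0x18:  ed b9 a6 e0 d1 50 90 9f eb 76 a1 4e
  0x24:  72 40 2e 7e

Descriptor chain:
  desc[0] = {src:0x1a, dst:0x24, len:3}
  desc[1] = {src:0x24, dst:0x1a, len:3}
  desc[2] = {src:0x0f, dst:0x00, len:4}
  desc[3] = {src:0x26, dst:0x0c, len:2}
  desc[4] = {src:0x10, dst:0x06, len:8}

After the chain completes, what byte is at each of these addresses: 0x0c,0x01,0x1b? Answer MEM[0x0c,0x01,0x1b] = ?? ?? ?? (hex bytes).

MEM[0x0c,0x01,0x1b] = 58 5b e0

  after D0: wrote 3B at 0x24 = a6e0d1
  after D1: wrote 3B at 0x1a = a6e0d1
  after D2: wrote 4B at 0x00 = 9f5b3248
  after D3: wrote 2B at 0x0c = d17e
  after D4: wrote 8B at 0x06 = 5b3248c142ad5849
query mem[0x0c]=0x58, mem[0x01]=0x5b, mem[0x1b]=0xe0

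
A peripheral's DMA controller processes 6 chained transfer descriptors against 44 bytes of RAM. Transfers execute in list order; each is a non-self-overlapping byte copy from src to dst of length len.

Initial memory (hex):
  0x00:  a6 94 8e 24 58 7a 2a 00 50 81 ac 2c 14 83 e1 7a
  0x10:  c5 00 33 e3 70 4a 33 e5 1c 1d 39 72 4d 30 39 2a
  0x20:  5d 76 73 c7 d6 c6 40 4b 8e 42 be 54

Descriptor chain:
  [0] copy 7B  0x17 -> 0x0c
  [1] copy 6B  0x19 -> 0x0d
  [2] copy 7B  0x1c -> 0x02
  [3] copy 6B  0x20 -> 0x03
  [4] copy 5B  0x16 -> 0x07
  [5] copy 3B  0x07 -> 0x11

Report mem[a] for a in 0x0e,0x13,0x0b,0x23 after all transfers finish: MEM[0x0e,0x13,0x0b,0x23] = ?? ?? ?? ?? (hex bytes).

MEM[0x0e,0x13,0x0b,0x23] = 39 1c 39 c7

D0: mem[0x0c..0x12] <- [e5 1c 1d 39 72 4d 30]
D1: mem[0x0d..0x12] <- [1d 39 72 4d 30 39]
D2: mem[0x02..0x08] <- [4d 30 39 2a 5d 76 73]
D3: mem[0x03..0x08] <- [5d 76 73 c7 d6 c6]
D4: mem[0x07..0x0b] <- [33 e5 1c 1d 39]
D5: mem[0x11..0x13] <- [33 e5 1c]
query mem[0x0e]=0x39, mem[0x13]=0x1c, mem[0x0b]=0x39, mem[0x23]=0xc7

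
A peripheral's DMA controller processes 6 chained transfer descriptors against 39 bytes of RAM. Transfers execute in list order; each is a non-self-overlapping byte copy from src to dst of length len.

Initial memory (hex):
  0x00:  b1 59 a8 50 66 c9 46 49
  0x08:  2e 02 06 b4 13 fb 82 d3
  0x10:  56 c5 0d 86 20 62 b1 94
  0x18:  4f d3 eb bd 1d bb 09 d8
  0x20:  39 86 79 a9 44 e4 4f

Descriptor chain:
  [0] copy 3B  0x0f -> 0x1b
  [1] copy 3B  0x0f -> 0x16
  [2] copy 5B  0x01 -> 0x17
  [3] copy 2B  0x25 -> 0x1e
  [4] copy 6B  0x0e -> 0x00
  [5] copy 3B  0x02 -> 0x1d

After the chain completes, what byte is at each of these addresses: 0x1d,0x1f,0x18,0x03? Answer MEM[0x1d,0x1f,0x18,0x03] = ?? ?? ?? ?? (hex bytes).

MEM[0x1d,0x1f,0x18,0x03] = 56 0d a8 c5

  after D0: wrote 3B at 0x1b = d356c5
  after D1: wrote 3B at 0x16 = d356c5
  after D2: wrote 5B at 0x17 = 59a85066c9
  after D3: wrote 2B at 0x1e = e44f
  after D4: wrote 6B at 0x00 = 82d356c50d86
  after D5: wrote 3B at 0x1d = 56c50d
query mem[0x1d]=0x56, mem[0x1f]=0x0d, mem[0x18]=0xa8, mem[0x03]=0xc5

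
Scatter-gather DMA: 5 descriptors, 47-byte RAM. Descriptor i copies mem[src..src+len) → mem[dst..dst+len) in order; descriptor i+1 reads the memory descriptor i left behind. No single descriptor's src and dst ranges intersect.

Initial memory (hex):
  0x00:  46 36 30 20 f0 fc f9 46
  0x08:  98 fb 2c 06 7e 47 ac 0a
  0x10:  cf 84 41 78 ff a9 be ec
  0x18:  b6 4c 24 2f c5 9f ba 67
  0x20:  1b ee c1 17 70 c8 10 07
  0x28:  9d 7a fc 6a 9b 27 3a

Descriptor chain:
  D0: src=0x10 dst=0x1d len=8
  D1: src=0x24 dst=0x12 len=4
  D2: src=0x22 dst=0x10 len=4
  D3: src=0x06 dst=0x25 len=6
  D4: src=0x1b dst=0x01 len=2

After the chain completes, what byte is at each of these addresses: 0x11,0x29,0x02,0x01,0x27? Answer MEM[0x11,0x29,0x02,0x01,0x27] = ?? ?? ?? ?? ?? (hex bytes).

[0] 0x10->0x1d len=8 : cf 84 41 78 ff a9 be ec
[1] 0x24->0x12 len=4 : ec c8 10 07
[2] 0x22->0x10 len=4 : a9 be ec c8
[3] 0x06->0x25 len=6 : f9 46 98 fb 2c 06
[4] 0x1b->0x01 len=2 : 2f c5
query mem[0x11]=0xbe, mem[0x29]=0x2c, mem[0x02]=0xc5, mem[0x01]=0x2f, mem[0x27]=0x98

MEM[0x11,0x29,0x02,0x01,0x27] = be 2c c5 2f 98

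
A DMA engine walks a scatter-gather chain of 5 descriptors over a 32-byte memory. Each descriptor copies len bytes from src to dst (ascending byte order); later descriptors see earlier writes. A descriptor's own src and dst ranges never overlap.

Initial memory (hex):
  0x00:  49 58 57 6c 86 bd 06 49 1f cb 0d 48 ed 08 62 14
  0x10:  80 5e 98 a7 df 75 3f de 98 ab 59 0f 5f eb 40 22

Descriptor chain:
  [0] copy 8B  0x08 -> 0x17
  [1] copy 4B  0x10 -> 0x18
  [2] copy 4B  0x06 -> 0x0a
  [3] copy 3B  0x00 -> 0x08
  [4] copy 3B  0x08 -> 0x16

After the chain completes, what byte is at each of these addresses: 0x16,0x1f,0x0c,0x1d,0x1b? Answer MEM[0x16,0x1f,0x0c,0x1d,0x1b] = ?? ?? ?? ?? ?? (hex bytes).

MEM[0x16,0x1f,0x0c,0x1d,0x1b] = 49 22 1f 62 a7

[0] 0x08->0x17 len=8 : 1f cb 0d 48 ed 08 62 14
[1] 0x10->0x18 len=4 : 80 5e 98 a7
[2] 0x06->0x0a len=4 : 06 49 1f cb
[3] 0x00->0x08 len=3 : 49 58 57
[4] 0x08->0x16 len=3 : 49 58 57
query mem[0x16]=0x49, mem[0x1f]=0x22, mem[0x0c]=0x1f, mem[0x1d]=0x62, mem[0x1b]=0xa7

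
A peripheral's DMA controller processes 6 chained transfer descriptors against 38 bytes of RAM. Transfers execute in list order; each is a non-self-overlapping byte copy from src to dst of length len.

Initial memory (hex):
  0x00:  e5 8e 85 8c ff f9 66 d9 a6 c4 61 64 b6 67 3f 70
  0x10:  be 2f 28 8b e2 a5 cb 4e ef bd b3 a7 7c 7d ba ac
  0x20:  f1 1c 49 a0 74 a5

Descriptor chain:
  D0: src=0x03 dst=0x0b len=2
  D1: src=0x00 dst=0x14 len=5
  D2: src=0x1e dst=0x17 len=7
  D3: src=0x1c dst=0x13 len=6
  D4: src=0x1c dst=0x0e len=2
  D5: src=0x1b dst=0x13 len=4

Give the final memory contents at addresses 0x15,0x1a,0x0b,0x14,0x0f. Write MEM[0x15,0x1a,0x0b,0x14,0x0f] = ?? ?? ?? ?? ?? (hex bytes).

MEM[0x15,0x1a,0x0b,0x14,0x0f] = 74 1c 8c a0 74

#0 dst[0x0b+2] := {0x8c,0xff}
#1 dst[0x14+5] := {0xe5,0x8e,0x85,0x8c,0xff}
#2 dst[0x17+7] := {0xba,0xac,0xf1,0x1c,0x49,0xa0,0x74}
#3 dst[0x13+6] := {0xa0,0x74,0xba,0xac,0xf1,0x1c}
#4 dst[0x0e+2] := {0xa0,0x74}
#5 dst[0x13+4] := {0x49,0xa0,0x74,0xba}
query mem[0x15]=0x74, mem[0x1a]=0x1c, mem[0x0b]=0x8c, mem[0x14]=0xa0, mem[0x0f]=0x74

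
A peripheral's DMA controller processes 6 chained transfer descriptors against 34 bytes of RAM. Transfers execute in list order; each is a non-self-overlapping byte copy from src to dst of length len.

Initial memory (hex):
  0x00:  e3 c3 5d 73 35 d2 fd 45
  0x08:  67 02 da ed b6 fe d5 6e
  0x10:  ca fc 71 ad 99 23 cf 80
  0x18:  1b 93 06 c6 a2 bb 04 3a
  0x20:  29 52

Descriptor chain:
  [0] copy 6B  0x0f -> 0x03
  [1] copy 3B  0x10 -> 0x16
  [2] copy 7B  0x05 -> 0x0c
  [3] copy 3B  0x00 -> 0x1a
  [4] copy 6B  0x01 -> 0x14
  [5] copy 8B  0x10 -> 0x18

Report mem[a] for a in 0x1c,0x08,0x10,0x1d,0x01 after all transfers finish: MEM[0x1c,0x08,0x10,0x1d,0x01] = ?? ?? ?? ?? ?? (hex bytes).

MEM[0x1c,0x08,0x10,0x1d,0x01] = c3 99 02 5d c3

[0] 0x0f->0x03 len=6 : 6e ca fc 71 ad 99
[1] 0x10->0x16 len=3 : ca fc 71
[2] 0x05->0x0c len=7 : fc 71 ad 99 02 da ed
[3] 0x00->0x1a len=3 : e3 c3 5d
[4] 0x01->0x14 len=6 : c3 5d 6e ca fc 71
[5] 0x10->0x18 len=8 : 02 da ed ad c3 5d 6e ca
query mem[0x1c]=0xc3, mem[0x08]=0x99, mem[0x10]=0x02, mem[0x1d]=0x5d, mem[0x01]=0xc3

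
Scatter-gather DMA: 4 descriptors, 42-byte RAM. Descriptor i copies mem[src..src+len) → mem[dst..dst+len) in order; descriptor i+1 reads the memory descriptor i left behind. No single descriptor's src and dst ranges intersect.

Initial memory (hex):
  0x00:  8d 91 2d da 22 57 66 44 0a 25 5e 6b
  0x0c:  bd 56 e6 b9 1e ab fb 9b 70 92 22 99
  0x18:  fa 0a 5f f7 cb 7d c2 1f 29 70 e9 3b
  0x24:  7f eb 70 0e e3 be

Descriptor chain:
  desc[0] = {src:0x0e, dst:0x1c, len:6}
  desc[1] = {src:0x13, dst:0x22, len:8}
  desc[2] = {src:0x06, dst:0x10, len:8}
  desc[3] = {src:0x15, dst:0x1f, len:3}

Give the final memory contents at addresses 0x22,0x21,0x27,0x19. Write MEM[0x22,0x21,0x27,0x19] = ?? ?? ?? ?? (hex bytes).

D0: mem[0x1c..0x21] <- [e6 b9 1e ab fb 9b]
D1: mem[0x22..0x29] <- [9b 70 92 22 99 fa 0a 5f]
D2: mem[0x10..0x17] <- [66 44 0a 25 5e 6b bd 56]
D3: mem[0x1f..0x21] <- [6b bd 56]
query mem[0x22]=0x9b, mem[0x21]=0x56, mem[0x27]=0xfa, mem[0x19]=0x0a

MEM[0x22,0x21,0x27,0x19] = 9b 56 fa 0a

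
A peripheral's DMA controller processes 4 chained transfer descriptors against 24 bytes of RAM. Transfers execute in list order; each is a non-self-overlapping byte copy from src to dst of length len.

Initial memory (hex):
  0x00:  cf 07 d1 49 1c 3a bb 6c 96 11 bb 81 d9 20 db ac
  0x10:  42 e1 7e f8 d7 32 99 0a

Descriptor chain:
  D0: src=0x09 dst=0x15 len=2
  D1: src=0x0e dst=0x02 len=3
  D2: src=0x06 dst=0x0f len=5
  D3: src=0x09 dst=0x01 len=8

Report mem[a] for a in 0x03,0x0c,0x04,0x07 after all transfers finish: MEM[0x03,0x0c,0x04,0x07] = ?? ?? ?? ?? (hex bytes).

[0] 0x09->0x15 len=2 : 11 bb
[1] 0x0e->0x02 len=3 : db ac 42
[2] 0x06->0x0f len=5 : bb 6c 96 11 bb
[3] 0x09->0x01 len=8 : 11 bb 81 d9 20 db bb 6c
query mem[0x03]=0x81, mem[0x0c]=0xd9, mem[0x04]=0xd9, mem[0x07]=0xbb

MEM[0x03,0x0c,0x04,0x07] = 81 d9 d9 bb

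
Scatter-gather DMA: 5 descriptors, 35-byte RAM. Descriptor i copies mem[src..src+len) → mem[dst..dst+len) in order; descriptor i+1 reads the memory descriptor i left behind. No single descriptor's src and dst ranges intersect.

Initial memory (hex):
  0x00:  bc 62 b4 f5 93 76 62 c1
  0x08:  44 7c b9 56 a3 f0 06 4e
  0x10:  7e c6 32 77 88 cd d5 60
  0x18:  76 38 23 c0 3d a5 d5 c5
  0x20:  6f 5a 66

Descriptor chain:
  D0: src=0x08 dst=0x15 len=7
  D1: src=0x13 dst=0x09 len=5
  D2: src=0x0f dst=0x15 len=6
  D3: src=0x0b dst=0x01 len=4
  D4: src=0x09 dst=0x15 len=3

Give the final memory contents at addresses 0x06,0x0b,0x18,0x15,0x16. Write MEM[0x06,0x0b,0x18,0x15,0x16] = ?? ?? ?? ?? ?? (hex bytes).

MEM[0x06,0x0b,0x18,0x15,0x16] = 62 44 32 77 88

D0: mem[0x15..0x1b] <- [44 7c b9 56 a3 f0 06]
D1: mem[0x09..0x0d] <- [77 88 44 7c b9]
D2: mem[0x15..0x1a] <- [4e 7e c6 32 77 88]
D3: mem[0x01..0x04] <- [44 7c b9 06]
D4: mem[0x15..0x17] <- [77 88 44]
query mem[0x06]=0x62, mem[0x0b]=0x44, mem[0x18]=0x32, mem[0x15]=0x77, mem[0x16]=0x88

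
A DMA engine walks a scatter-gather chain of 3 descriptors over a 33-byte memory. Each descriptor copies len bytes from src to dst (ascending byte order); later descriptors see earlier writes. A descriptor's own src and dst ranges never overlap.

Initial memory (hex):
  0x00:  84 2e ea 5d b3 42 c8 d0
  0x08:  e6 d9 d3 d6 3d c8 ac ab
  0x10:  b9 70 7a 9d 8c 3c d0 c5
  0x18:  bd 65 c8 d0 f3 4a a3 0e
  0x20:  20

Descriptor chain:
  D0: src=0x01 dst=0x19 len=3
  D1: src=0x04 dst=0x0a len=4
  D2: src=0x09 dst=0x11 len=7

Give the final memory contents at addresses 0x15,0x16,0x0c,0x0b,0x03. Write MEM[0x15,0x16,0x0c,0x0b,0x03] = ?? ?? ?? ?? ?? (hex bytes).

  after D0: wrote 3B at 0x19 = 2eea5d
  after D1: wrote 4B at 0x0a = b342c8d0
  after D2: wrote 7B at 0x11 = d9b342c8d0acab
query mem[0x15]=0xd0, mem[0x16]=0xac, mem[0x0c]=0xc8, mem[0x0b]=0x42, mem[0x03]=0x5d

MEM[0x15,0x16,0x0c,0x0b,0x03] = d0 ac c8 42 5d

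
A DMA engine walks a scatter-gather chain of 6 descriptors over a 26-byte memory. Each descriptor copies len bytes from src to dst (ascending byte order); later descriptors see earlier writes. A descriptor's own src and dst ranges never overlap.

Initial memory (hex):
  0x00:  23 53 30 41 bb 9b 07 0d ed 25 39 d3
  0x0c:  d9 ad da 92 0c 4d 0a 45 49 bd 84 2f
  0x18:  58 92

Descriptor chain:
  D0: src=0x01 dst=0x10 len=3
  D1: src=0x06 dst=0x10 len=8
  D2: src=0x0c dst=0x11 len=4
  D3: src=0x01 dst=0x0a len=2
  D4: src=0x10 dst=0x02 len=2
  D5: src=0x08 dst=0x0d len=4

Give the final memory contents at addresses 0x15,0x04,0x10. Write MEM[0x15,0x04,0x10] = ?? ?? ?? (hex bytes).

MEM[0x15,0x04,0x10] = d3 bb 30

D0: mem[0x10..0x12] <- [53 30 41]
D1: mem[0x10..0x17] <- [07 0d ed 25 39 d3 d9 ad]
D2: mem[0x11..0x14] <- [d9 ad da 92]
D3: mem[0x0a..0x0b] <- [53 30]
D4: mem[0x02..0x03] <- [07 d9]
D5: mem[0x0d..0x10] <- [ed 25 53 30]
query mem[0x15]=0xd3, mem[0x04]=0xbb, mem[0x10]=0x30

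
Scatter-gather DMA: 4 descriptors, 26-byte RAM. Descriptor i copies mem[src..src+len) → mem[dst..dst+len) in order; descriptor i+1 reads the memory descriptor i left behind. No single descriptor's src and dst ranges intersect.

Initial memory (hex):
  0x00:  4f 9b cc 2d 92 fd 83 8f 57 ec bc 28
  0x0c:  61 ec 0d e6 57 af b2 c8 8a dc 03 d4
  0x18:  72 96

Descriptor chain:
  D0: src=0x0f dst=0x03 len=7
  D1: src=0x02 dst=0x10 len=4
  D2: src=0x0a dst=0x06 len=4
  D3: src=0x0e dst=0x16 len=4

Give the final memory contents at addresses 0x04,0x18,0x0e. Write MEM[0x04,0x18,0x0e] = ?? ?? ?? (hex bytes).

MEM[0x04,0x18,0x0e] = 57 cc 0d

  after D0: wrote 7B at 0x03 = e657afb2c88adc
  after D1: wrote 4B at 0x10 = cce657af
  after D2: wrote 4B at 0x06 = bc2861ec
  after D3: wrote 4B at 0x16 = 0de6cce6
query mem[0x04]=0x57, mem[0x18]=0xcc, mem[0x0e]=0x0d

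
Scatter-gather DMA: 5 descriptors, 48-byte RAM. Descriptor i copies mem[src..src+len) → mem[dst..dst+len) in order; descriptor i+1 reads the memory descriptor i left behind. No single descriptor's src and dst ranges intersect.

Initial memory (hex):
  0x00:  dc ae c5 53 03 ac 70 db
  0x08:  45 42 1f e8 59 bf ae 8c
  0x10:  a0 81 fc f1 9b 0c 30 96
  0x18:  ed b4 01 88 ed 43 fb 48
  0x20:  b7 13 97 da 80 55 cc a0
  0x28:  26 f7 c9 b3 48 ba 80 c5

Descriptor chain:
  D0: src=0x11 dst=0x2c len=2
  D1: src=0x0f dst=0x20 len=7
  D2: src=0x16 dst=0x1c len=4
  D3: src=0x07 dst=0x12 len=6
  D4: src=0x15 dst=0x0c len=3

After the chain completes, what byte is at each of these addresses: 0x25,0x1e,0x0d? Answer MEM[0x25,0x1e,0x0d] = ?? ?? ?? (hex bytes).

D0: mem[0x2c..0x2d] <- [81 fc]
D1: mem[0x20..0x26] <- [8c a0 81 fc f1 9b 0c]
D2: mem[0x1c..0x1f] <- [30 96 ed b4]
D3: mem[0x12..0x17] <- [db 45 42 1f e8 59]
D4: mem[0x0c..0x0e] <- [1f e8 59]
query mem[0x25]=0x9b, mem[0x1e]=0xed, mem[0x0d]=0xe8

MEM[0x25,0x1e,0x0d] = 9b ed e8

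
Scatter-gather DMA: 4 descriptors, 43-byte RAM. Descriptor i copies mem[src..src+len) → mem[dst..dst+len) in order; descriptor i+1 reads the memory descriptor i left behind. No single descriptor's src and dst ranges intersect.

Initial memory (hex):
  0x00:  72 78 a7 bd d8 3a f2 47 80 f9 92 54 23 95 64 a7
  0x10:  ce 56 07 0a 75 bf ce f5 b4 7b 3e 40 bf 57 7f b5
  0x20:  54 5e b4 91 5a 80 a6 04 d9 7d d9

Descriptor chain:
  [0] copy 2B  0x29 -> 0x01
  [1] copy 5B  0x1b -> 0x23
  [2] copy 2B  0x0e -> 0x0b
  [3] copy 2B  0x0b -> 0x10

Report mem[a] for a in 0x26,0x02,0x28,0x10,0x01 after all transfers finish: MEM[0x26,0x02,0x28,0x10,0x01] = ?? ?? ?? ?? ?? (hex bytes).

MEM[0x26,0x02,0x28,0x10,0x01] = 7f d9 d9 64 7d

D0: mem[0x01..0x02] <- [7d d9]
D1: mem[0x23..0x27] <- [40 bf 57 7f b5]
D2: mem[0x0b..0x0c] <- [64 a7]
D3: mem[0x10..0x11] <- [64 a7]
query mem[0x26]=0x7f, mem[0x02]=0xd9, mem[0x28]=0xd9, mem[0x10]=0x64, mem[0x01]=0x7d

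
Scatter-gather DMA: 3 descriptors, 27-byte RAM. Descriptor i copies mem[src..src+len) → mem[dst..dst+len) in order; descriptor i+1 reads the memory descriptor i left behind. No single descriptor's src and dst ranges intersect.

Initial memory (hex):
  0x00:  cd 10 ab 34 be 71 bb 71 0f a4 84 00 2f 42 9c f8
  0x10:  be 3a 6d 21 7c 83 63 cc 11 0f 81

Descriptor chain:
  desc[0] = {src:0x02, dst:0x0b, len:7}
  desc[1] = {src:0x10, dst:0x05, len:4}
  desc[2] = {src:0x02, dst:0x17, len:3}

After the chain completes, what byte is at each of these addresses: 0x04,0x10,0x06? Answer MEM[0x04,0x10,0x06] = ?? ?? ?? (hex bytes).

#0 dst[0x0b+7] := {0xab,0x34,0xbe,0x71,0xbb,0x71,0x0f}
#1 dst[0x05+4] := {0x71,0x0f,0x6d,0x21}
#2 dst[0x17+3] := {0xab,0x34,0xbe}
query mem[0x04]=0xbe, mem[0x10]=0x71, mem[0x06]=0x0f

MEM[0x04,0x10,0x06] = be 71 0f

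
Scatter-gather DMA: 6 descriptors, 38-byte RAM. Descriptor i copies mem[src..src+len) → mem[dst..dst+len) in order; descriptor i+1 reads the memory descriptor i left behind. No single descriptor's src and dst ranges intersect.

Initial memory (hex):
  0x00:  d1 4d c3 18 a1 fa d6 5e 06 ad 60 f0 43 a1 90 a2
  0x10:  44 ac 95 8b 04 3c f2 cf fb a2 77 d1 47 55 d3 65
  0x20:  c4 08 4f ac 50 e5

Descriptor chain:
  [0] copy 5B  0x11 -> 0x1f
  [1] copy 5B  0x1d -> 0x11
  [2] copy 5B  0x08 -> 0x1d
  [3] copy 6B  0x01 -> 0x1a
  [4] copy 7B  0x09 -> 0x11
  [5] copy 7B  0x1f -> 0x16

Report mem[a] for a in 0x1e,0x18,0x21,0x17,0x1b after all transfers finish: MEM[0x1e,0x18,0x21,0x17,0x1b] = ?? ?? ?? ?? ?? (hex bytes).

MEM[0x1e,0x18,0x21,0x17,0x1b] = fa 43 43 f0 50

#0 dst[0x1f+5] := {0xac,0x95,0x8b,0x04,0x3c}
#1 dst[0x11+5] := {0x55,0xd3,0xac,0x95,0x8b}
#2 dst[0x1d+5] := {0x06,0xad,0x60,0xf0,0x43}
#3 dst[0x1a+6] := {0x4d,0xc3,0x18,0xa1,0xfa,0xd6}
#4 dst[0x11+7] := {0xad,0x60,0xf0,0x43,0xa1,0x90,0xa2}
#5 dst[0x16+7] := {0xd6,0xf0,0x43,0x04,0x3c,0x50,0xe5}
query mem[0x1e]=0xfa, mem[0x18]=0x43, mem[0x21]=0x43, mem[0x17]=0xf0, mem[0x1b]=0x50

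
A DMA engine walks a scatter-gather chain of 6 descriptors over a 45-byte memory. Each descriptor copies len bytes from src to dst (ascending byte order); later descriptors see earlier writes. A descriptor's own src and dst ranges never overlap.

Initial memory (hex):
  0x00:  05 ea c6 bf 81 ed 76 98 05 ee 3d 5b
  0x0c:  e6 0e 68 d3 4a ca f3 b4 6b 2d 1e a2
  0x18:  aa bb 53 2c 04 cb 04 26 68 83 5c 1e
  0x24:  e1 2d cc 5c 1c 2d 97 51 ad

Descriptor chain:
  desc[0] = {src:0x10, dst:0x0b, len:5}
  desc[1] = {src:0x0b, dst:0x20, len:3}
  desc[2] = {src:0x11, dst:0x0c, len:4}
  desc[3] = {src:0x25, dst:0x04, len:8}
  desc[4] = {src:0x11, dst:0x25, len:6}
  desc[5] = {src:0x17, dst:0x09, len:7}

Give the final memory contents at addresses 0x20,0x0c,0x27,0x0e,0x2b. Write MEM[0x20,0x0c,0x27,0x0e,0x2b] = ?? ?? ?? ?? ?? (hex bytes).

D0: mem[0x0b..0x0f] <- [4a ca f3 b4 6b]
D1: mem[0x20..0x22] <- [4a ca f3]
D2: mem[0x0c..0x0f] <- [ca f3 b4 6b]
D3: mem[0x04..0x0b] <- [2d cc 5c 1c 2d 97 51 ad]
D4: mem[0x25..0x2a] <- [ca f3 b4 6b 2d 1e]
D5: mem[0x09..0x0f] <- [a2 aa bb 53 2c 04 cb]
query mem[0x20]=0x4a, mem[0x0c]=0x53, mem[0x27]=0xb4, mem[0x0e]=0x04, mem[0x2b]=0x51

MEM[0x20,0x0c,0x27,0x0e,0x2b] = 4a 53 b4 04 51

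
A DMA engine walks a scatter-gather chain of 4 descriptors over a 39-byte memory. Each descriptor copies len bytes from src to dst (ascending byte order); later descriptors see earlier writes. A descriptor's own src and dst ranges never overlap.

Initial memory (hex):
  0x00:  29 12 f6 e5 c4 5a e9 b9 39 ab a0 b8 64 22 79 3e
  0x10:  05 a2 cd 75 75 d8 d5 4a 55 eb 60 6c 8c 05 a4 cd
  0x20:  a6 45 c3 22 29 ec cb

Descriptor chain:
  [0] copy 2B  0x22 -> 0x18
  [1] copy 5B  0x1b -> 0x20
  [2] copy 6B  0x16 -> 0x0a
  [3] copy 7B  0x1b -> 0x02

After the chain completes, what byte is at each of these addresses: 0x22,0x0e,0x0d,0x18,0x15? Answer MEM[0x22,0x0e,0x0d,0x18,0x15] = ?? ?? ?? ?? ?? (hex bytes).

MEM[0x22,0x0e,0x0d,0x18,0x15] = 05 60 22 c3 d8

D0: mem[0x18..0x19] <- [c3 22]
D1: mem[0x20..0x24] <- [6c 8c 05 a4 cd]
D2: mem[0x0a..0x0f] <- [d5 4a c3 22 60 6c]
D3: mem[0x02..0x08] <- [6c 8c 05 a4 cd 6c 8c]
query mem[0x22]=0x05, mem[0x0e]=0x60, mem[0x0d]=0x22, mem[0x18]=0xc3, mem[0x15]=0xd8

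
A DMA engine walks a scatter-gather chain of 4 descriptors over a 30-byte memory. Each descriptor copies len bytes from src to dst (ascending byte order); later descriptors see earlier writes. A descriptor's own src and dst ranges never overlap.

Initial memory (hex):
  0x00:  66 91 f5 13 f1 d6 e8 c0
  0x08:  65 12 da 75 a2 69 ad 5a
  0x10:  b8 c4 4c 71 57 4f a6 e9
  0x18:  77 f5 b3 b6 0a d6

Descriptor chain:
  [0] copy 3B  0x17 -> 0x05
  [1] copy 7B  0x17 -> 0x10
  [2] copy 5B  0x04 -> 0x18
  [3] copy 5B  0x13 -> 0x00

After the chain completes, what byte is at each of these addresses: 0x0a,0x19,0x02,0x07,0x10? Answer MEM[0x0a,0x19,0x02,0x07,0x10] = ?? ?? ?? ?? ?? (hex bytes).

D0: mem[0x05..0x07] <- [e9 77 f5]
D1: mem[0x10..0x16] <- [e9 77 f5 b3 b6 0a d6]
D2: mem[0x18..0x1c] <- [f1 e9 77 f5 65]
D3: mem[0x00..0x04] <- [b3 b6 0a d6 e9]
query mem[0x0a]=0xda, mem[0x19]=0xe9, mem[0x02]=0x0a, mem[0x07]=0xf5, mem[0x10]=0xe9

MEM[0x0a,0x19,0x02,0x07,0x10] = da e9 0a f5 e9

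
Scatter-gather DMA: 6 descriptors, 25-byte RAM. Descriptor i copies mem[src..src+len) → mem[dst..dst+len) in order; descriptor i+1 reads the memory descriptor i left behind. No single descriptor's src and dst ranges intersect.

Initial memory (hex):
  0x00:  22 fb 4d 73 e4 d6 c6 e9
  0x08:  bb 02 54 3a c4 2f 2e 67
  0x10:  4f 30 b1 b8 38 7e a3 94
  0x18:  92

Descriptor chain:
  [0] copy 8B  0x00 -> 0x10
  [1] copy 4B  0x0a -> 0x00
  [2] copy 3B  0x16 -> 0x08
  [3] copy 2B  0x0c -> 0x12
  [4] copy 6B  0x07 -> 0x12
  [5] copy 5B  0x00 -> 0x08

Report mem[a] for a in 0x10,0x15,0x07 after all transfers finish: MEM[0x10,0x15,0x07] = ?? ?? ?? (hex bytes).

MEM[0x10,0x15,0x07] = 22 92 e9

#0 dst[0x10+8] := {0x22,0xfb,0x4d,0x73,0xe4,0xd6,0xc6,0xe9}
#1 dst[0x00+4] := {0x54,0x3a,0xc4,0x2f}
#2 dst[0x08+3] := {0xc6,0xe9,0x92}
#3 dst[0x12+2] := {0xc4,0x2f}
#4 dst[0x12+6] := {0xe9,0xc6,0xe9,0x92,0x3a,0xc4}
#5 dst[0x08+5] := {0x54,0x3a,0xc4,0x2f,0xe4}
query mem[0x10]=0x22, mem[0x15]=0x92, mem[0x07]=0xe9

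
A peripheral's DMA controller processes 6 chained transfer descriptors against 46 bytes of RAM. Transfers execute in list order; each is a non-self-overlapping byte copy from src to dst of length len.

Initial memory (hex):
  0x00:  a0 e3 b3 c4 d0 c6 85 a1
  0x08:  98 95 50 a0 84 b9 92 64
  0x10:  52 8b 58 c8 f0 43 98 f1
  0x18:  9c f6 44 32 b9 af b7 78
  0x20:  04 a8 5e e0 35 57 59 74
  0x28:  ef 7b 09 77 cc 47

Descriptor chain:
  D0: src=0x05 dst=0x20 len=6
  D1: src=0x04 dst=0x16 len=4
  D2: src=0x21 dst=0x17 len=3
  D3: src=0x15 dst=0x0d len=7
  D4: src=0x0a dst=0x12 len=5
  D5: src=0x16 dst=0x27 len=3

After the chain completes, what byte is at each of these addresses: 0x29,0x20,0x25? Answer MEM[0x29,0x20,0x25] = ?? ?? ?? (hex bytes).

D0: mem[0x20..0x25] <- [c6 85 a1 98 95 50]
D1: mem[0x16..0x19] <- [d0 c6 85 a1]
D2: mem[0x17..0x19] <- [85 a1 98]
D3: mem[0x0d..0x13] <- [43 d0 85 a1 98 44 32]
D4: mem[0x12..0x16] <- [50 a0 84 43 d0]
D5: mem[0x27..0x29] <- [d0 85 a1]
query mem[0x29]=0xa1, mem[0x20]=0xc6, mem[0x25]=0x50

MEM[0x29,0x20,0x25] = a1 c6 50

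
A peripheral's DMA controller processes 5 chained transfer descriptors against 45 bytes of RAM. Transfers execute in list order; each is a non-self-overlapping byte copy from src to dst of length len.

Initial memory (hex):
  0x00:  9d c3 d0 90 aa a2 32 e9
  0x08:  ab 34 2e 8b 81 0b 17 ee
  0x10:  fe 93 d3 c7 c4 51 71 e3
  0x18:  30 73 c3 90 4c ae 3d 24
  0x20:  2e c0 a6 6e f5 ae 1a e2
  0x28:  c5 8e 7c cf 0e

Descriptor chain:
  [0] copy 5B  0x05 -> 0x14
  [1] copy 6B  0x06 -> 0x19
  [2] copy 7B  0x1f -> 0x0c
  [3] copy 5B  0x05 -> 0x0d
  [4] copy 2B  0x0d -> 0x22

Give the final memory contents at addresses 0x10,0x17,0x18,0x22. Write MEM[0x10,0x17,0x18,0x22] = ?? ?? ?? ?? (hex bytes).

MEM[0x10,0x17,0x18,0x22] = ab ab 34 a2

D0: mem[0x14..0x18] <- [a2 32 e9 ab 34]
D1: mem[0x19..0x1e] <- [32 e9 ab 34 2e 8b]
D2: mem[0x0c..0x12] <- [24 2e c0 a6 6e f5 ae]
D3: mem[0x0d..0x11] <- [a2 32 e9 ab 34]
D4: mem[0x22..0x23] <- [a2 32]
query mem[0x10]=0xab, mem[0x17]=0xab, mem[0x18]=0x34, mem[0x22]=0xa2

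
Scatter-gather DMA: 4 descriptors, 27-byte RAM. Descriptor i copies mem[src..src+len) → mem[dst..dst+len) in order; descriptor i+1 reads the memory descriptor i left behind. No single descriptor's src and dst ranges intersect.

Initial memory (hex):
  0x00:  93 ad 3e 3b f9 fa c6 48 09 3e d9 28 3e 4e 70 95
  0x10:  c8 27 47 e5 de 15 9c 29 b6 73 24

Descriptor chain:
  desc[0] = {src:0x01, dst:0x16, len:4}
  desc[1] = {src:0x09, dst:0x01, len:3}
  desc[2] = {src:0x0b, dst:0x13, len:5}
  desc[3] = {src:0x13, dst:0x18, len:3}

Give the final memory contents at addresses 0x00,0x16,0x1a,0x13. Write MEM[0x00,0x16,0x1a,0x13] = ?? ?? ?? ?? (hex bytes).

D0: mem[0x16..0x19] <- [ad 3e 3b f9]
D1: mem[0x01..0x03] <- [3e d9 28]
D2: mem[0x13..0x17] <- [28 3e 4e 70 95]
D3: mem[0x18..0x1a] <- [28 3e 4e]
query mem[0x00]=0x93, mem[0x16]=0x70, mem[0x1a]=0x4e, mem[0x13]=0x28

MEM[0x00,0x16,0x1a,0x13] = 93 70 4e 28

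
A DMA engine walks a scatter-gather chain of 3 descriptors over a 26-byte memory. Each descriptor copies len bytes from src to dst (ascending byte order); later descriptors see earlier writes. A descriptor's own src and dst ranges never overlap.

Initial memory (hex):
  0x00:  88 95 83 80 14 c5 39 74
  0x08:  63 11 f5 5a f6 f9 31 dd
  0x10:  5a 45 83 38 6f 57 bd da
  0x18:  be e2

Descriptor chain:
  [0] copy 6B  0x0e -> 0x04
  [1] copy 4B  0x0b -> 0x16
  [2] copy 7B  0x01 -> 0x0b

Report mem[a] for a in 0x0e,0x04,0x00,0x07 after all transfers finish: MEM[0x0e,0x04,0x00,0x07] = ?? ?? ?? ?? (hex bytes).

D0: mem[0x04..0x09] <- [31 dd 5a 45 83 38]
D1: mem[0x16..0x19] <- [5a f6 f9 31]
D2: mem[0x0b..0x11] <- [95 83 80 31 dd 5a 45]
query mem[0x0e]=0x31, mem[0x04]=0x31, mem[0x00]=0x88, mem[0x07]=0x45

MEM[0x0e,0x04,0x00,0x07] = 31 31 88 45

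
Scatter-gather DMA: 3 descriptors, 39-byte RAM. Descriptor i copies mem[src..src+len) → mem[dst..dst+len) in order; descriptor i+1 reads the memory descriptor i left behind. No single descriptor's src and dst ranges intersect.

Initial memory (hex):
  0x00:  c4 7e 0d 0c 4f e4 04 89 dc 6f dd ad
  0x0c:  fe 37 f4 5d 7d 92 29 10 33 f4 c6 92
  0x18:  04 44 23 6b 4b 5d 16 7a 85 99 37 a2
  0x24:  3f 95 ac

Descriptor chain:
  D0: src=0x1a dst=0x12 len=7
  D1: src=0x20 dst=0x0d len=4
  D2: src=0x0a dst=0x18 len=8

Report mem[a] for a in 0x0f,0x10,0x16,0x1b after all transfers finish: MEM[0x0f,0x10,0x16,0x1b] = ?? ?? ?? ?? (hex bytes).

MEM[0x0f,0x10,0x16,0x1b] = 37 a2 16 85

#0 dst[0x12+7] := {0x23,0x6b,0x4b,0x5d,0x16,0x7a,0x85}
#1 dst[0x0d+4] := {0x85,0x99,0x37,0xa2}
#2 dst[0x18+8] := {0xdd,0xad,0xfe,0x85,0x99,0x37,0xa2,0x92}
query mem[0x0f]=0x37, mem[0x10]=0xa2, mem[0x16]=0x16, mem[0x1b]=0x85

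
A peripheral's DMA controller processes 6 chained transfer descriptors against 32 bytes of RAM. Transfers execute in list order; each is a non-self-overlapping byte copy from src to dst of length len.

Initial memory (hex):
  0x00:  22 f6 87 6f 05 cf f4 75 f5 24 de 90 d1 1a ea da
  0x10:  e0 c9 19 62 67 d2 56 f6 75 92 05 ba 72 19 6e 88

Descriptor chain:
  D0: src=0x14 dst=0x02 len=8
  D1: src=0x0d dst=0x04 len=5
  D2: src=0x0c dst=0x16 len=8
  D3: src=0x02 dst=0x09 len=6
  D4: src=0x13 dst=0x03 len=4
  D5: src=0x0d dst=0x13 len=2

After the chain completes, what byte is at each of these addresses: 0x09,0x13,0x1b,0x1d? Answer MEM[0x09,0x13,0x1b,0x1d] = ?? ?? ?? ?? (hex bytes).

  after D0: wrote 8B at 0x02 = 67d256f6759205ba
  after D1: wrote 5B at 0x04 = 1aeadae0c9
  after D2: wrote 8B at 0x16 = d11aeadae0c91962
  after D3: wrote 6B at 0x09 = 67d21aeadae0
  after D4: wrote 4B at 0x03 = 6267d2d1
  after D5: wrote 2B at 0x13 = dae0
query mem[0x09]=0x67, mem[0x13]=0xda, mem[0x1b]=0xc9, mem[0x1d]=0x62

MEM[0x09,0x13,0x1b,0x1d] = 67 da c9 62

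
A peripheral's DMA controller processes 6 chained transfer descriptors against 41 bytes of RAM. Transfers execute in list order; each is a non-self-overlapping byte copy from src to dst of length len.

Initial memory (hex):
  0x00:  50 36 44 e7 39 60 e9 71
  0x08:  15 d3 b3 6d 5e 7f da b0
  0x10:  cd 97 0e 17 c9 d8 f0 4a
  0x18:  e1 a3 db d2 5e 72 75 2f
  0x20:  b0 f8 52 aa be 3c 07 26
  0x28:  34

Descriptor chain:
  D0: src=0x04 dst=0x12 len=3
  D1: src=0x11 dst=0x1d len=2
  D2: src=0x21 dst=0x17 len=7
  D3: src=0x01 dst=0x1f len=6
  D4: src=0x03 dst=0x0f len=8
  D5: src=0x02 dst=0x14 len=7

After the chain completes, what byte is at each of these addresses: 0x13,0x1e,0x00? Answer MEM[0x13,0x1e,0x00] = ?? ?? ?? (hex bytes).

  after D0: wrote 3B at 0x12 = 3960e9
  after D1: wrote 2B at 0x1d = 9739
  after D2: wrote 7B at 0x17 = f852aabe3c0726
  after D3: wrote 6B at 0x1f = 3644e73960e9
  after D4: wrote 8B at 0x0f = e73960e97115d3b3
  after D5: wrote 7B at 0x14 = 44e73960e97115
query mem[0x13]=0x71, mem[0x1e]=0x39, mem[0x00]=0x50

MEM[0x13,0x1e,0x00] = 71 39 50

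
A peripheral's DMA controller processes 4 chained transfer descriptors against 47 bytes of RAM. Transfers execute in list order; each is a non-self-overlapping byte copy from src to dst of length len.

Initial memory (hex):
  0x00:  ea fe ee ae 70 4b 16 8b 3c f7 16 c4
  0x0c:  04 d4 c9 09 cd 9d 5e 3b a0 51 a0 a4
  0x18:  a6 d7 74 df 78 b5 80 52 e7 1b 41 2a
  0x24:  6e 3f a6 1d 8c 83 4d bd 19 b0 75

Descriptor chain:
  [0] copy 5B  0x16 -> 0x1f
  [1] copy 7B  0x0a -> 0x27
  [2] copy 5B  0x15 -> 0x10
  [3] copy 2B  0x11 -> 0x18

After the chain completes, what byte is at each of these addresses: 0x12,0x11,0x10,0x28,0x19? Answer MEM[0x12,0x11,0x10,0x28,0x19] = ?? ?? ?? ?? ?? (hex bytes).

#0 dst[0x1f+5] := {0xa0,0xa4,0xa6,0xd7,0x74}
#1 dst[0x27+7] := {0x16,0xc4,0x04,0xd4,0xc9,0x09,0xcd}
#2 dst[0x10+5] := {0x51,0xa0,0xa4,0xa6,0xd7}
#3 dst[0x18+2] := {0xa0,0xa4}
query mem[0x12]=0xa4, mem[0x11]=0xa0, mem[0x10]=0x51, mem[0x28]=0xc4, mem[0x19]=0xa4

MEM[0x12,0x11,0x10,0x28,0x19] = a4 a0 51 c4 a4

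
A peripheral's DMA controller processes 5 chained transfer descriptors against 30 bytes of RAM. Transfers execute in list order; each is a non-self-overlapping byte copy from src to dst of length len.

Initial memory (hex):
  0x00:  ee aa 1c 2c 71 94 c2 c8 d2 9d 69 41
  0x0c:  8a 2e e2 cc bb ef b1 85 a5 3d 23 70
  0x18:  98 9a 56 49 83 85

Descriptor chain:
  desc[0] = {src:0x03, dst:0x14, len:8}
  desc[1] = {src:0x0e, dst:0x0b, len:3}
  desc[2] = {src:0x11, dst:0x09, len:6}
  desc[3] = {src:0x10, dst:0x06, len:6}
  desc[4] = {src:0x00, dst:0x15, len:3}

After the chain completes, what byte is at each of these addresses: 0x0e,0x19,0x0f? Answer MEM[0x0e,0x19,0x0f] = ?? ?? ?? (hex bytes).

MEM[0x0e,0x19,0x0f] = 94 d2 cc

[0] 0x03->0x14 len=8 : 2c 71 94 c2 c8 d2 9d 69
[1] 0x0e->0x0b len=3 : e2 cc bb
[2] 0x11->0x09 len=6 : ef b1 85 2c 71 94
[3] 0x10->0x06 len=6 : bb ef b1 85 2c 71
[4] 0x00->0x15 len=3 : ee aa 1c
query mem[0x0e]=0x94, mem[0x19]=0xd2, mem[0x0f]=0xcc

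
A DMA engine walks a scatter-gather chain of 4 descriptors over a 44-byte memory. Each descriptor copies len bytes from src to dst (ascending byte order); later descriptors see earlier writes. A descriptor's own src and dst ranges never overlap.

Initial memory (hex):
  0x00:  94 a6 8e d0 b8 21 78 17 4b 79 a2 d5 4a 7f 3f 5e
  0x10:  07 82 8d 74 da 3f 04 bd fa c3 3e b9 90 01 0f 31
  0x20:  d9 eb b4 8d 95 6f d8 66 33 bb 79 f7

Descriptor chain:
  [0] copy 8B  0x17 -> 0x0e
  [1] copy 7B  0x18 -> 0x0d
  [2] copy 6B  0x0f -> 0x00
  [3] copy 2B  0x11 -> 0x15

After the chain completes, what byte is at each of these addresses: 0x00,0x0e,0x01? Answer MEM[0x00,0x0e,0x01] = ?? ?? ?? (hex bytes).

MEM[0x00,0x0e,0x01] = 3e c3 b9

#0 dst[0x0e+8] := {0xbd,0xfa,0xc3,0x3e,0xb9,0x90,0x01,0x0f}
#1 dst[0x0d+7] := {0xfa,0xc3,0x3e,0xb9,0x90,0x01,0x0f}
#2 dst[0x00+6] := {0x3e,0xb9,0x90,0x01,0x0f,0x01}
#3 dst[0x15+2] := {0x90,0x01}
query mem[0x00]=0x3e, mem[0x0e]=0xc3, mem[0x01]=0xb9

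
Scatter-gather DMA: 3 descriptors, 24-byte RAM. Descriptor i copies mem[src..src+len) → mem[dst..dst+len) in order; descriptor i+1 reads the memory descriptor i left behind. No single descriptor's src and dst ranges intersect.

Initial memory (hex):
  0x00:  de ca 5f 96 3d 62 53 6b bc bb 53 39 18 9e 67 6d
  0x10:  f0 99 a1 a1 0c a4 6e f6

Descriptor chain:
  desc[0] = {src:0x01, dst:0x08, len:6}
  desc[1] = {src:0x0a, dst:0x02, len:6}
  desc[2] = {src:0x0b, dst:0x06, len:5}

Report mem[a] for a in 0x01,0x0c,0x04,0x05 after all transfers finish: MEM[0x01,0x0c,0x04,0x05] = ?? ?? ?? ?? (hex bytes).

  after D0: wrote 6B at 0x08 = ca5f963d6253
  after D1: wrote 6B at 0x02 = 963d6253676d
  after D2: wrote 5B at 0x06 = 3d6253676d
query mem[0x01]=0xca, mem[0x0c]=0x62, mem[0x04]=0x62, mem[0x05]=0x53

MEM[0x01,0x0c,0x04,0x05] = ca 62 62 53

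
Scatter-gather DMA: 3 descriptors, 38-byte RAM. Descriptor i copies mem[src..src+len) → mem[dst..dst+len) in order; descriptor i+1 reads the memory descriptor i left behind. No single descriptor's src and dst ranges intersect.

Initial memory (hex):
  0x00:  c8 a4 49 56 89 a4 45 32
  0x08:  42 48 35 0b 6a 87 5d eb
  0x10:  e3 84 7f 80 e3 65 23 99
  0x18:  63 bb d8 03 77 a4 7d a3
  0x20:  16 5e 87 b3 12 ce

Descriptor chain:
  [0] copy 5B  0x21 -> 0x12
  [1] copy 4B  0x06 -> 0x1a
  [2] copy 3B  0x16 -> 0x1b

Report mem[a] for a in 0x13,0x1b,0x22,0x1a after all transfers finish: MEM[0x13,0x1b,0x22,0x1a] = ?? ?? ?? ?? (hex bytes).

[0] 0x21->0x12 len=5 : 5e 87 b3 12 ce
[1] 0x06->0x1a len=4 : 45 32 42 48
[2] 0x16->0x1b len=3 : ce 99 63
query mem[0x13]=0x87, mem[0x1b]=0xce, mem[0x22]=0x87, mem[0x1a]=0x45

MEM[0x13,0x1b,0x22,0x1a] = 87 ce 87 45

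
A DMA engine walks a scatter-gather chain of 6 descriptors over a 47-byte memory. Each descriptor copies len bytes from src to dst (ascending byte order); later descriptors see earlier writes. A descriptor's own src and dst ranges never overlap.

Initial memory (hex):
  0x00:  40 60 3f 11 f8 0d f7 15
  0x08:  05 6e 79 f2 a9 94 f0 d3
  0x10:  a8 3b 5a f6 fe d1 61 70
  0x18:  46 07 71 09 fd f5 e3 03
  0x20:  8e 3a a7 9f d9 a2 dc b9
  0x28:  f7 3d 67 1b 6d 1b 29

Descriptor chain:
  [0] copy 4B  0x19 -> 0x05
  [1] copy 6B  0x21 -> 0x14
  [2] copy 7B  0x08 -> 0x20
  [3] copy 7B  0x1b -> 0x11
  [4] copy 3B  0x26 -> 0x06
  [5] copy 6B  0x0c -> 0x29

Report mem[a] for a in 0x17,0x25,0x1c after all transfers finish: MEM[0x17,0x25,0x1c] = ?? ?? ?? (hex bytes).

MEM[0x17,0x25,0x1c] = 6e 94 fd

D0: mem[0x05..0x08] <- [07 71 09 fd]
D1: mem[0x14..0x19] <- [3a a7 9f d9 a2 dc]
D2: mem[0x20..0x26] <- [fd 6e 79 f2 a9 94 f0]
D3: mem[0x11..0x17] <- [09 fd f5 e3 03 fd 6e]
D4: mem[0x06..0x08] <- [f0 b9 f7]
D5: mem[0x29..0x2e] <- [a9 94 f0 d3 a8 09]
query mem[0x17]=0x6e, mem[0x25]=0x94, mem[0x1c]=0xfd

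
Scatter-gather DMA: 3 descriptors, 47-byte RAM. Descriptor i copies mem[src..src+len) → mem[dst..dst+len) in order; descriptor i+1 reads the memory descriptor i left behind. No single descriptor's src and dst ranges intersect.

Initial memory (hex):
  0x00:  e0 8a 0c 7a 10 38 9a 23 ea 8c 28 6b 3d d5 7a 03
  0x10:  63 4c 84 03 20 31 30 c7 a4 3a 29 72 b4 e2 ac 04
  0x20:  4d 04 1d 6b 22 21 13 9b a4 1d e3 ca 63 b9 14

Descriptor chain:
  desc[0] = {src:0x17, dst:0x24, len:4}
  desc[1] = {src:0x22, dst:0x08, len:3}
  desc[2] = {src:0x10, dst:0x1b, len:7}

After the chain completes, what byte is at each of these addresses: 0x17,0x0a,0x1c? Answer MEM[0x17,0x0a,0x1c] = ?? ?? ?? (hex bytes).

MEM[0x17,0x0a,0x1c] = c7 c7 4c

D0: mem[0x24..0x27] <- [c7 a4 3a 29]
D1: mem[0x08..0x0a] <- [1d 6b c7]
D2: mem[0x1b..0x21] <- [63 4c 84 03 20 31 30]
query mem[0x17]=0xc7, mem[0x0a]=0xc7, mem[0x1c]=0x4c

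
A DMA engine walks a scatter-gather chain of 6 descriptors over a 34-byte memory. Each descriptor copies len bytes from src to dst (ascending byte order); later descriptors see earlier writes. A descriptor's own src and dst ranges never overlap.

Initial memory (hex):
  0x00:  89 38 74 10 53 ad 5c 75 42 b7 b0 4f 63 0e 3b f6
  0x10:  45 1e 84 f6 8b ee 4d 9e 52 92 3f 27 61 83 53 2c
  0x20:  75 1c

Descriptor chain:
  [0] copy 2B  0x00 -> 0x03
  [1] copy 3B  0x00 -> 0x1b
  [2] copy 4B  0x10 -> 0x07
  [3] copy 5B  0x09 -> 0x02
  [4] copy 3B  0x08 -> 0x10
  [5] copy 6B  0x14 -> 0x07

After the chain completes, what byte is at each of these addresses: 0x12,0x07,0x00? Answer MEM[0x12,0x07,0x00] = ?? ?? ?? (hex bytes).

  after D0: wrote 2B at 0x03 = 8938
  after D1: wrote 3B at 0x1b = 893874
  after D2: wrote 4B at 0x07 = 451e84f6
  after D3: wrote 5B at 0x02 = 84f64f630e
  after D4: wrote 3B at 0x10 = 1e84f6
  after D5: wrote 6B at 0x07 = 8bee4d9e5292
query mem[0x12]=0xf6, mem[0x07]=0x8b, mem[0x00]=0x89

MEM[0x12,0x07,0x00] = f6 8b 89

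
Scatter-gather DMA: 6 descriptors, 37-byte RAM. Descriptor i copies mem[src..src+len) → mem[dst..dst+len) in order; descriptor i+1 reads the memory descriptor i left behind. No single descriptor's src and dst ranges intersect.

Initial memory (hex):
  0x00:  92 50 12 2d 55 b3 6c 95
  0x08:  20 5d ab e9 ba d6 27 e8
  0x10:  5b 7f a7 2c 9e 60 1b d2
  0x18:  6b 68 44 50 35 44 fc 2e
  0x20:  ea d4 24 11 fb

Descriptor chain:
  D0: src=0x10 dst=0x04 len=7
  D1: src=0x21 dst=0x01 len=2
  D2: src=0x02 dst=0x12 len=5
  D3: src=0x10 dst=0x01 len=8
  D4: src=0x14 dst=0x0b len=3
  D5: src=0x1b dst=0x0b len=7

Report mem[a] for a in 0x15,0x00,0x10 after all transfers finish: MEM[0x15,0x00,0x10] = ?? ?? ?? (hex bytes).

MEM[0x15,0x00,0x10] = 7f 92 ea

#0 dst[0x04+7] := {0x5b,0x7f,0xa7,0x2c,0x9e,0x60,0x1b}
#1 dst[0x01+2] := {0xd4,0x24}
#2 dst[0x12+5] := {0x24,0x2d,0x5b,0x7f,0xa7}
#3 dst[0x01+8] := {0x5b,0x7f,0x24,0x2d,0x5b,0x7f,0xa7,0xd2}
#4 dst[0x0b+3] := {0x5b,0x7f,0xa7}
#5 dst[0x0b+7] := {0x50,0x35,0x44,0xfc,0x2e,0xea,0xd4}
query mem[0x15]=0x7f, mem[0x00]=0x92, mem[0x10]=0xea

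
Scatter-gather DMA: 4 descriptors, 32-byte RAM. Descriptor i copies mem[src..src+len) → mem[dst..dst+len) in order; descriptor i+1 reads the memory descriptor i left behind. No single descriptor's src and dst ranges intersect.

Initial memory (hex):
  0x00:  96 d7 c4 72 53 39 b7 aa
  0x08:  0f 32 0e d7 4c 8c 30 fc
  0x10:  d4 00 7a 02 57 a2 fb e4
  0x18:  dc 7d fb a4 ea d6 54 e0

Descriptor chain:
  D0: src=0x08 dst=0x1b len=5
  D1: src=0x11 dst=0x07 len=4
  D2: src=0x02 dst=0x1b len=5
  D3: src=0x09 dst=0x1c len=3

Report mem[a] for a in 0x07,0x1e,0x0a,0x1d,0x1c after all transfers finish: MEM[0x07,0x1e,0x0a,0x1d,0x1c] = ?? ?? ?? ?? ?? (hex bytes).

MEM[0x07,0x1e,0x0a,0x1d,0x1c] = 00 d7 57 57 02

  after D0: wrote 5B at 0x1b = 0f320ed74c
  after D1: wrote 4B at 0x07 = 007a0257
  after D2: wrote 5B at 0x1b = c4725339b7
  after D3: wrote 3B at 0x1c = 0257d7
query mem[0x07]=0x00, mem[0x1e]=0xd7, mem[0x0a]=0x57, mem[0x1d]=0x57, mem[0x1c]=0x02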